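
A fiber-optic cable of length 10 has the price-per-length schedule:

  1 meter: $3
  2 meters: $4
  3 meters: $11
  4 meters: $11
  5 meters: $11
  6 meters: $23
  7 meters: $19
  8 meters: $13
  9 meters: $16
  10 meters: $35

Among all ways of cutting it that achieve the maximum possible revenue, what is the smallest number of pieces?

3

Consider every possible first cut. r[k] is the best of p[i]+r[k−i] over all sellable i≤k.
r[1] = 3
r[2] = max(3+3, 4+0) = 6
r[3] = max(3+6, 4+3, 11+0) = 11
r[4] = max(3+11, 4+6, 11+3, 11+0) = 14
r[5] = max(3+14, 4+11, 11+6, 11+3, 11+0) = 17
r[6] = max(3+17, 4+14, 11+11, 11+6, 11+3, 23+0) = 23
r[7] = max(3+23, 4+17, 11+14, …, 23+3, 19+0) = 26
r[8] = max(3+26, 4+23, 11+17, …, 19+3, 13+0) = 29
r[9] = max(3+29, 4+26, 11+23, …, 13+3, 16+0) = 34
r[10] = max(3+34, 4+29, 11+26, …, 16+3, 35+0) = 37
Maximum revenue is $37.
Now minimize piece count subject to staying optimal: for each k, pieces[k] = 1 + min over i with p[i]+r[k−i]=r[k] of pieces[k−i].
pieces[7] = 2
pieces[8] = 3
pieces[9] = 2
pieces[10] = 3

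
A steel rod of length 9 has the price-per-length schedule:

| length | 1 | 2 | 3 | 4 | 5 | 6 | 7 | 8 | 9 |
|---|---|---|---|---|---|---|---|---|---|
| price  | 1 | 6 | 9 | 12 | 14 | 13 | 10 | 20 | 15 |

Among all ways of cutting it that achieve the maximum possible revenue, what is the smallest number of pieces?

Let r[k] be the best obtainable value from length k. For each k, try every first piece i and keep the best of price[i] + r[k−i].
r[1] = 1
r[2] = 6
r[3] = 9
r[4] = 12  (first piece 2, then r[2]=6)
r[5] = 15  (first piece 2, then r[3]=9)
r[6] = 18  (first piece 2, then r[4]=12)
r[7] = 21  (first piece 2, then r[5]=15)
r[8] = 24  (first piece 2, then r[6]=18)
r[9] = 27  (first piece 2, then r[7]=21)
Maximum revenue is $27.
Now minimize piece count subject to staying optimal: for each k, pieces[k] = 1 + min over i with p[i]+r[k−i]=r[k] of pieces[k−i].
pieces[6] = 2
pieces[7] = 2
pieces[8] = 2
pieces[9] = 3

3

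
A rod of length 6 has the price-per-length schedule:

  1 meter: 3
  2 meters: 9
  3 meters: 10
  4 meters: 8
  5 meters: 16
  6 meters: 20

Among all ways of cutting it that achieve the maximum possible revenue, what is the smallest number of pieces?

3

Let r[k] be the best obtainable value from length k. For each k, try every first piece i and keep the best of price[i] + r[k−i].
r[1] = 3
r[2] = 9
r[3] = 12  (first piece 1, then r[2]=9)
r[4] = 18  (first piece 2, then r[2]=9)
r[5] = 21  (first piece 1, then r[4]=18)
r[6] = 27  (first piece 2, then r[4]=18)
Maximum revenue is 27.
Now minimize piece count subject to staying optimal: for each k, pieces[k] = 1 + min over i with p[i]+r[k−i]=r[k] of pieces[k−i].
pieces[3] = 2
pieces[4] = 2
pieces[5] = 3
pieces[6] = 3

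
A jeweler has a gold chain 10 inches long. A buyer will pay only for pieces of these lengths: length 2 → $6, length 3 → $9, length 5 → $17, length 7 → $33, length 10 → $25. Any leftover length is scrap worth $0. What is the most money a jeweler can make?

Let best[k] be the best obtainable value from length k. For each k, try every first piece i and keep the best of price[i] + best[k−i].
best[1] = 0
best[2] = 6
best[3] = 9
best[4] = 12  (first piece 2, then best[2]=6)
best[5] = 17
best[6] = 18  (first piece 2, then best[4]=12)
best[7] = 33
best[8] = 33
best[9] = 39  (first piece 2, then best[7]=33)
best[10] = 42  (first piece 3, then best[7]=33)
One optimal cutting: 7 + 3 → $42.

42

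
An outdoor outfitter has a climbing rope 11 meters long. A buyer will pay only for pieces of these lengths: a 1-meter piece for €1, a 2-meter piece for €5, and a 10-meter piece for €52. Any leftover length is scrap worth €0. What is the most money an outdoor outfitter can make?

53

Let f[k] be the best obtainable value from length k. For each k, try every first piece i and keep the best of price[i] + f[k−i].
f[1] = 1
f[2] = max(1+1, 5+0) = 5
f[3] = max(1+5, 5+1) = 6
f[4] = max(1+6, 5+5) = 10
f[5] = max(1+10, 5+6) = 11
f[6] = max(1+11, 5+10) = 15
f[7] = max(1+15, 5+11) = 16
f[8] = max(1+16, 5+15) = 20
f[9] = max(1+20, 5+16) = 21
f[10] = max(1+21, 5+20, 52+0) = 52
f[11] = max(1+52, 5+21, 52+1) = 53
One optimal cutting: 10 + 1 → €53.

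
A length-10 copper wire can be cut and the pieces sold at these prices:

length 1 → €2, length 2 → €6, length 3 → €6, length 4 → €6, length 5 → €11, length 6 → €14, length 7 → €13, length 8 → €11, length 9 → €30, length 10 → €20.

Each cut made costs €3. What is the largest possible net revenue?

29

Consider every possible first cut. r[k] is the best of p[i]+r[k−i] over all sellable i≤k, charging 3 whenever i<k.
r[1] = 2
r[2] = max(2+2-3, 6+0) = 6
r[3] = max(2+6-3, 6+2-3, 6+0) = 6
r[4] = max(2+6-3, 6+6-3, 6+2-3, 6+0) = 9
r[5] = max(2+9-3, 6+6-3, 6+6-3, 6+2-3, 11+0) = 11
r[6] = max(2+11-3, 6+9-3, 6+6-3, 6+6-3, 11+2-3, 14+0) = 14
r[7] = max(2+14-3, 6+11-3, 6+9-3, …, 14+2-3, 13+0) = 14
r[8] = max(2+14-3, 6+14-3, 6+11-3, …, 13+2-3, 11+0) = 17
r[9] = max(2+17-3, 6+14-3, 6+14-3, …, 11+2-3, 30+0) = 30
r[10] = max(2+30-3, 6+17-3, 6+14-3, …, 30+2-3, 20+0) = 29
One optimal plan: pieces 9 + 1 (1 cut) → €32 − €3 = €29.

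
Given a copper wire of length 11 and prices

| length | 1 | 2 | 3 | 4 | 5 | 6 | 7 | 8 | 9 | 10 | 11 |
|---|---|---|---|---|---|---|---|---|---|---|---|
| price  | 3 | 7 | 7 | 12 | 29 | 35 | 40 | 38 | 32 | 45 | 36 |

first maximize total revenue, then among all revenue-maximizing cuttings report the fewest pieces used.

2

Consider every possible first cut. r[k] is the best of p[i]+r[k−i] over all sellable i≤k.
r[1] = 3
r[2] = max(3+3, 7+0) = 7
r[3] = max(3+7, 7+3, 7+0) = 10
r[4] = max(3+10, 7+7, 7+3, 12+0) = 14
r[5] = max(3+14, 7+10, 7+7, 12+3, 29+0) = 29
r[6] = max(3+29, 7+14, 7+10, 12+7, 29+3, 35+0) = 35
r[7] = max(3+35, 7+29, 7+14, …, 35+3, 40+0) = 40
r[8] = max(3+40, 7+35, 7+29, …, 40+3, 38+0) = 43
r[9] = max(3+43, 7+40, 7+35, …, 38+3, 32+0) = 47
r[10] = max(3+47, 7+43, 7+40, …, 32+3, 45+0) = 58
r[11] = max(3+58, 7+47, 7+43, …, 45+3, 36+0) = 64
Maximum revenue is €64.
Now minimize piece count subject to staying optimal: for each k, pieces[k] = 1 + min over i with p[i]+r[k−i]=r[k] of pieces[k−i].
pieces[8] = 2
pieces[9] = 2
pieces[10] = 2
pieces[11] = 2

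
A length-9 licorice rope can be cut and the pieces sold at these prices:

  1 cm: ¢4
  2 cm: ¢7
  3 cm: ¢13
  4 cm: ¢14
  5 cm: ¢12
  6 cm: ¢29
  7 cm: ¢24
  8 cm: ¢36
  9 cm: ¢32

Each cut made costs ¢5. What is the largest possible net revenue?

Let net[k] be the best obtainable value from length k. For each k, try every first piece i and keep the best of price[i] + net[k−i] minus the 5 cut fee when i<k.
net[1] = 4
net[2] = max(4+4-5, 7+0) = 7
net[3] = max(4+7-5, 7+4-5, 13+0) = 13
net[4] = max(4+13-5, 7+7-5, 13+4-5, 14+0) = 14
net[5] = max(4+14-5, 7+13-5, 13+7-5, 14+4-5, 12+0) = 15
net[6] = max(4+15-5, 7+14-5, 13+13-5, 14+7-5, 12+4-5, 29+0) = 29
net[7] = max(4+29-5, 7+15-5, 13+14-5, …, 29+4-5, 24+0) = 28
net[8] = max(4+28-5, 7+29-5, 13+15-5, …, 24+4-5, 36+0) = 36
net[9] = max(4+36-5, 7+28-5, 13+29-5, …, 36+4-5, 32+0) = 37
One optimal plan: pieces 6 + 3 (1 cut) → ¢42 − ¢5 = ¢37.

37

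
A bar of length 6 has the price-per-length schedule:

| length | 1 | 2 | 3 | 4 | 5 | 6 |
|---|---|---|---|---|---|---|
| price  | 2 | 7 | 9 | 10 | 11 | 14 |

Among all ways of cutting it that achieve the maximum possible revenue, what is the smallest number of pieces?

Consider every possible first cut. r[k] is the best of p[i]+r[k−i] over all sellable i≤k.
r[1] = 2
r[2] = 7
r[3] = 9  (first piece 1, then r[2]=7)
r[4] = 14  (first piece 2, then r[2]=7)
r[5] = 16  (first piece 1, then r[4]=14)
r[6] = 21  (first piece 2, then r[4]=14)
Maximum revenue is €21.
Now minimize piece count subject to staying optimal: for each k, pieces[k] = 1 + min over i with p[i]+r[k−i]=r[k] of pieces[k−i].
pieces[3] = 1
pieces[4] = 2
pieces[5] = 2
pieces[6] = 3

3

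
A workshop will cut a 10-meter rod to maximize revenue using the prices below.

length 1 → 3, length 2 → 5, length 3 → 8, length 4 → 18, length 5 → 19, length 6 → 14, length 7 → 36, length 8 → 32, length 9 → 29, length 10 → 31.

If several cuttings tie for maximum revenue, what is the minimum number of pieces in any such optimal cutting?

Consider every possible first cut. r[k] is the best of p[i]+r[k−i] over all sellable i≤k.
r[1] = 3
r[2] = 6  (first piece 1, then r[1]=3)
r[3] = 9  (first piece 1, then r[2]=6)
r[4] = 18
r[5] = 21  (first piece 1, then r[4]=18)
r[6] = 24  (first piece 1, then r[5]=21)
r[7] = 36
r[8] = 39  (first piece 1, then r[7]=36)
r[9] = 42  (first piece 1, then r[8]=39)
r[10] = 45  (first piece 1, then r[9]=42)
Maximum revenue is 45.
Now minimize piece count subject to staying optimal: for each k, pieces[k] = 1 + min over i with p[i]+r[k−i]=r[k] of pieces[k−i].
pieces[7] = 1
pieces[8] = 2
pieces[9] = 3
pieces[10] = 4

4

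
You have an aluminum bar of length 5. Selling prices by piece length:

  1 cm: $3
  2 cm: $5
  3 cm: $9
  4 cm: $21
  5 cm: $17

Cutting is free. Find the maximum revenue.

Build R[k] bottom-up: R[k] = max over allowed piece i of (p[i] + R[k−i]).
R[1] = 3
R[2] = 6  (first piece 1, then R[1]=3)
R[3] = 9  (first piece 1, then R[2]=6)
R[4] = 21
R[5] = 24  (first piece 1, then R[4]=21)
One optimal cutting: 4 + 1 → $21 + $3 = $24.

24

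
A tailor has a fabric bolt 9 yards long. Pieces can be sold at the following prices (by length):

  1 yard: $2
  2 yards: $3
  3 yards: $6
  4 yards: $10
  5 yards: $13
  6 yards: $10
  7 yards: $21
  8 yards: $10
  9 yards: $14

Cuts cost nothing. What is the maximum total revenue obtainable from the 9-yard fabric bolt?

25

Consider every possible first cut. R[k] is the best of p[i]+R[k−i] over all sellable i≤k.
R[1] = 2
R[2] = max(2+2, 3+0) = 4
R[3] = max(2+4, 3+2, 6+0) = 6
R[4] = max(2+6, 3+4, 6+2, 10+0) = 10
R[5] = max(2+10, 3+6, 6+4, 10+2, 13+0) = 13
R[6] = max(2+13, 3+10, 6+6, 10+4, 13+2, 10+0) = 15
R[7] = max(2+15, 3+13, 6+10, …, 10+2, 21+0) = 21
R[8] = max(2+21, 3+15, 6+13, …, 21+2, 10+0) = 23
R[9] = max(2+23, 3+21, 6+15, …, 10+2, 14+0) = 25
One optimal cutting: 7 + 1 + 1 → $21 + $2 + $2 = $25.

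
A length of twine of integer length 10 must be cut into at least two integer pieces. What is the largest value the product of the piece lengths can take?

Define P[k] = max over 1≤i<k of i · max(k−i, P[k−i]); the inner max lets the remainder stay uncut if that's better.
P[2] = 1·max(1,0) = 1·1 = 1
P[3] = max(1·2, 2·1) = 2
P[4] = max(1·3, 2·2, 3·1) = 4
P[5] = max(1·4, 2·3, 3·2, 4·1) = 6
P[6] = max(1·6, 2·4, 3·3, 4·2, 5·1) = 9
P[7] = max(1·9, 2·6, 3·4, 4·3, 5·2, 6·1) = 12
P[8] = max(1·12, 2·9, 3·6, …, 6·2, 7·1) = 18
P[9] = max(1·18, 2·12, 3·9, …, 7·2, 8·1) = 27
P[10] = max(1·27, 2·18, 3·12, …, 8·2, 9·1) = 36
One optimal split: 3 + 3 + 2 + 2; product 3·3·2·2 = 36.

36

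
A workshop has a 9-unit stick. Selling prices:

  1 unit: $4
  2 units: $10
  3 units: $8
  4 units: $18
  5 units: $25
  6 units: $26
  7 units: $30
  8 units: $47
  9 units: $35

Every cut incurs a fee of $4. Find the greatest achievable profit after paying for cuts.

Let net[k] be the best obtainable value from length k. For each k, try every first piece i and keep the best of price[i] + net[k−i] minus the 4 cut fee when i<k.
net[1] = 4
net[2] = max(4+4-4, 10+0) = 10
net[3] = max(4+10-4, 10+4-4, 8+0) = 10
net[4] = max(4+10-4, 10+10-4, 8+4-4, 18+0) = 18
net[5] = max(4+18-4, 10+10-4, 8+10-4, 18+4-4, 25+0) = 25
net[6] = max(4+25-4, 10+18-4, 8+10-4, 18+10-4, 25+4-4, 26+0) = 26
net[7] = max(4+26-4, 10+25-4, 8+18-4, …, 26+4-4, 30+0) = 31
net[8] = max(4+31-4, 10+26-4, 8+25-4, …, 30+4-4, 47+0) = 47
net[9] = max(4+47-4, 10+31-4, 8+26-4, …, 47+4-4, 35+0) = 47
One optimal plan: pieces 8 + 1 (1 cut) → $51 − $4 = $47.

47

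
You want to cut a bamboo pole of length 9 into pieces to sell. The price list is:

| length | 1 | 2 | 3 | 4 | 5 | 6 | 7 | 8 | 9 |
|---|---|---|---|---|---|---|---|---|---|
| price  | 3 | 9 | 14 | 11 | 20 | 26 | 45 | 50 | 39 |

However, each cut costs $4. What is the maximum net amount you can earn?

50

Let v[k] be the best obtainable value from length k. For each k, try every first piece i and keep the best of price[i] + v[k−i] minus the 4 cut fee when i<k.
v[1] = 3
v[2] = 9
v[3] = 14
v[4] = 14  (first piece 2, then v[2]=9)
v[5] = 20
v[6] = 26
v[7] = 45
v[8] = 50
v[9] = 50  (first piece 2, then v[7]=45)
One optimal plan: pieces 7 + 2 (1 cut) → $54 − $4 = $50.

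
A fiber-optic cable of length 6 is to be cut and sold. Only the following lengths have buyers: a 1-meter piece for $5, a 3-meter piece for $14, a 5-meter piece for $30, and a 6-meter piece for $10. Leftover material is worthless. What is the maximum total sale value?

Build r[k] bottom-up: r[k] = max over allowed piece i of (p[i] + r[k−i]).
r[1] = 5
r[2] = 10  (first piece 1, then r[1]=5)
r[3] = max(5+10, 14+0) = 15
r[4] = max(5+15, 14+5) = 20
r[5] = max(5+20, 14+10, 30+0) = 30
r[6] = max(5+30, 14+15, 30+5, 10+0) = 35
One optimal cutting: 5 + 1 → $35.

35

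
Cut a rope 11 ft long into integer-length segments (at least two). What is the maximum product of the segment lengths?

Define g[k] = max over 1≤i<k of i · max(k−i, g[k−i]); the inner max lets the remainder stay uncut if that's better.
g[2] = 1·max(1,0) = 1·1 = 1
g[3] = max(1·2, 2·1) = 2
g[4] = max(1·3, 2·2, 3·1) = 4
g[5] = max(1·4, 2·3, 3·2, 4·1) = 6
g[6] = max(1·6, 2·4, 3·3, 4·2, 5·1) = 9
g[7] = max(1·9, 2·6, 3·4, 4·3, 5·2, 6·1) = 12
g[8] = max(1·12, 2·9, 3·6, …, 6·2, 7·1) = 18
g[9] = max(1·18, 2·12, 3·9, …, 7·2, 8·1) = 27
g[10] = max(1·27, 2·18, 3·12, …, 8·2, 9·1) = 36
g[11] = max(1·36, 2·27, 3·18, …, 9·2, 10·1) = 54
One optimal split: 3 + 3 + 3 + 2; product 3·3·3·2 = 54.

54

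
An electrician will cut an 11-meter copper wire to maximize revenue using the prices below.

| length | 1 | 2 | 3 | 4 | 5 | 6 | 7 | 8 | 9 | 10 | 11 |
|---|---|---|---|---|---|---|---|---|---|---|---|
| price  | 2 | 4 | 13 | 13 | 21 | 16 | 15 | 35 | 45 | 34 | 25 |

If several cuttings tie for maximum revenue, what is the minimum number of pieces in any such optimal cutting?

2

Consider every possible first cut. r[k] is the best of p[i]+r[k−i] over all sellable i≤k.
r[1] = 2
r[2] = 4  (first piece 1, then r[1]=2)
r[3] = 13
r[4] = 15  (first piece 1, then r[3]=13)
r[5] = 21
r[6] = 26  (first piece 3, then r[3]=13)
r[7] = 28  (first piece 1, then r[6]=26)
r[8] = 35
r[9] = 45
r[10] = 47  (first piece 1, then r[9]=45)
r[11] = 49  (first piece 1, then r[10]=47)
Maximum revenue is €49.
Now minimize piece count subject to staying optimal: for each k, pieces[k] = 1 + min over i with p[i]+r[k−i]=r[k] of pieces[k−i].
pieces[8] = 1
pieces[9] = 1
pieces[10] = 2
pieces[11] = 2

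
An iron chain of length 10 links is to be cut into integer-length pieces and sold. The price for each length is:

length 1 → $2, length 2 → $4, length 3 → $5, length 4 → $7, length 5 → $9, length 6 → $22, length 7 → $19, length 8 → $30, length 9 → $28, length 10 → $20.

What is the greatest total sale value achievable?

34

Consider every possible first cut. best[k] is the best of p[i]+best[k−i] over all sellable i≤k.
best[1] = 2
best[2] = max(2+2, 4+0) = 4
best[3] = max(2+4, 4+2, 5+0) = 6
best[4] = max(2+6, 4+4, 5+2, 7+0) = 8
best[5] = max(2+8, 4+6, 5+4, 7+2, 9+0) = 10
best[6] = max(2+10, 4+8, 5+6, 7+4, 9+2, 22+0) = 22
best[7] = max(2+22, 4+10, 5+8, …, 22+2, 19+0) = 24
best[8] = max(2+24, 4+22, 5+10, …, 19+2, 30+0) = 30
best[9] = max(2+30, 4+24, 5+22, …, 30+2, 28+0) = 32
best[10] = max(2+32, 4+30, 5+24, …, 28+2, 20+0) = 34
One optimal cutting: 8 + 1 + 1 → $30 + $2 + $2 = $34.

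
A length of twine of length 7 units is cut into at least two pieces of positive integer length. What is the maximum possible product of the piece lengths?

12

Fill P[k] for k=2..7: at each k try every first piece i and multiply by the better of (k−i) uncut or P[k−i].
P[2] = 1×max(1,0) = 1×1 = 1
P[3] = 1×max(2,1) = 1×2 = 2
P[4] = 2×max(2,1) = 2×2 = 4
P[5] = 2×max(3,2) = 2×3 = 6
P[6] = 3×max(3,2) = 3×3 = 9
P[7] = 2×max(5,6) = 2×6 = 12
One optimal split: 3 + 2 + 2; product 3×2×2 = 12.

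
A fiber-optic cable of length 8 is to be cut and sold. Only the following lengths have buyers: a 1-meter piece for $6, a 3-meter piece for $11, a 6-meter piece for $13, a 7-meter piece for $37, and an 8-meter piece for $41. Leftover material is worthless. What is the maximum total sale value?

Build f[k] bottom-up: f[k] = max over allowed piece i of (p[i] + f[k−i]).
f[1] = 6
f[2] = 12  (first piece 1, then f[1]=6)
f[3] = 18  (first piece 1, then f[2]=12)
f[4] = 24  (first piece 1, then f[3]=18)
f[5] = 30  (first piece 1, then f[4]=24)
f[6] = 36  (first piece 1, then f[5]=30)
f[7] = 42  (first piece 1, then f[6]=36)
f[8] = 48  (first piece 1, then f[7]=42)
One optimal cutting: 1 + 1 + 1 + 1 + 1 + 1 + 1 + 1 → $48.

48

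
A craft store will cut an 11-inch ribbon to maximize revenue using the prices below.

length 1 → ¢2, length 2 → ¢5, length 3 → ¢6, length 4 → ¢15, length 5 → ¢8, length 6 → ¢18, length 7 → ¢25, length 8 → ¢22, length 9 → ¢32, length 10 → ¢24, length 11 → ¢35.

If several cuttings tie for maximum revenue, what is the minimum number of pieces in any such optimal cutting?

2

Consider every possible first cut. r[k] is the best of p[i]+r[k−i] over all sellable i≤k.
r[1] = 2
r[2] = 5
r[3] = 7  (first piece 1, then r[2]=5)
r[4] = 15
r[5] = 17  (first piece 1, then r[4]=15)
r[6] = 20  (first piece 2, then r[4]=15)
r[7] = 25
r[8] = 30  (first piece 4, then r[4]=15)
r[9] = 32  (first piece 1, then r[8]=30)
r[10] = 35  (first piece 2, then r[8]=30)
r[11] = 40  (first piece 4, then r[7]=25)
Maximum revenue is ¢40.
Now minimize piece count subject to staying optimal: for each k, pieces[k] = 1 + min over i with p[i]+r[k−i]=r[k] of pieces[k−i].
pieces[8] = 2
pieces[9] = 1
pieces[10] = 3
pieces[11] = 2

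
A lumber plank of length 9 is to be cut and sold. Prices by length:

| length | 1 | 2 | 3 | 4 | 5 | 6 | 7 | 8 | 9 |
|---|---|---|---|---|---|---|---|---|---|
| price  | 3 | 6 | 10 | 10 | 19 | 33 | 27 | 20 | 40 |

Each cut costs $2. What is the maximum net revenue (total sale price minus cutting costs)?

Consider every possible first cut. v[k] is the best of p[i]+v[k−i] over all sellable i≤k, charging 2 whenever i<k.
v[1] = 3
v[2] = 6
v[3] = 10
v[4] = 11  (first piece 1, then v[3]=10)
v[5] = 19
v[6] = 33
v[7] = 34  (first piece 1, then v[6]=33)
v[8] = 37  (first piece 2, then v[6]=33)
v[9] = 41  (first piece 3, then v[6]=33)
One optimal plan: pieces 6 + 3 (1 cut) → $43 − $2 = $41.

41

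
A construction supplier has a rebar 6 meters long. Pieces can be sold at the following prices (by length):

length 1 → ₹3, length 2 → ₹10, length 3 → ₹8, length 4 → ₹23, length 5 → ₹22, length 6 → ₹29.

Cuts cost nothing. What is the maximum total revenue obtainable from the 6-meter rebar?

33

Build v[k] bottom-up: v[k] = max over allowed piece i of (p[i] + v[k−i]).
v[1] = 3
v[2] = max(3+3, 10+0) = 10
v[3] = max(3+10, 10+3, 8+0) = 13
v[4] = max(3+13, 10+10, 8+3, 23+0) = 23
v[5] = max(3+23, 10+13, 8+10, 23+3, 22+0) = 26
v[6] = max(3+26, 10+23, 8+13, 23+10, 22+3, 29+0) = 33
One optimal cutting: 4 + 2 → ₹23 + ₹10 = ₹33.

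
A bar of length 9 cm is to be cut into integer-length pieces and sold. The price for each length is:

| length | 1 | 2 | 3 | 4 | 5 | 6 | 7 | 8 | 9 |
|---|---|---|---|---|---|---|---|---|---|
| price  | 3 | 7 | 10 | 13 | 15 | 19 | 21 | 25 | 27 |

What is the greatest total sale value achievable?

Let best[k] be the best obtainable value from length k. For each k, try every first piece i and keep the best of price[i] + best[k−i].
best[1] = 3
best[2] = 7
best[3] = 10  (first piece 1, then best[2]=7)
best[4] = 14  (first piece 2, then best[2]=7)
best[5] = 17  (first piece 1, then best[4]=14)
best[6] = 21  (first piece 2, then best[4]=14)
best[7] = 24  (first piece 1, then best[6]=21)
best[8] = 28  (first piece 2, then best[6]=21)
best[9] = 31  (first piece 1, then best[8]=28)
One optimal cutting: 2 + 2 + 2 + 2 + 1 → €7 + €7 + €7 + €7 + €3 = €31.

31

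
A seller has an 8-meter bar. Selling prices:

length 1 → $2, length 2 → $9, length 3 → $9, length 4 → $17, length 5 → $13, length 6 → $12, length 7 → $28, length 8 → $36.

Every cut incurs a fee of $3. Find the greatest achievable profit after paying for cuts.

Let v[k] be the best obtainable value from length k. For each k, try every first piece i and keep the best of price[i] + v[k−i] minus the 3 cut fee when i<k.
v[1] = 2
v[2] = max(2+2-3, 9+0) = 9
v[3] = max(2+9-3, 9+2-3, 9+0) = 9
v[4] = max(2+9-3, 9+9-3, 9+2-3, 17+0) = 17
v[5] = max(2+17-3, 9+9-3, 9+9-3, 17+2-3, 13+0) = 16
v[6] = max(2+16-3, 9+17-3, 9+9-3, 17+9-3, 13+2-3, 12+0) = 23
v[7] = max(2+23-3, 9+16-3, 9+17-3, …, 12+2-3, 28+0) = 28
v[8] = max(2+28-3, 9+23-3, 9+16-3, …, 28+2-3, 36+0) = 36
Best is to make no cuts and sell whole for $36.

36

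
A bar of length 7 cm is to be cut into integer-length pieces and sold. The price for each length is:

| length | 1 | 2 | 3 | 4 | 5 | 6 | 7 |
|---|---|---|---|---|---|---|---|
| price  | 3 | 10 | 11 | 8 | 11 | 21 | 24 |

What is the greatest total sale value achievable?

Let v[k] be the best obtainable value from length k. For each k, try every first piece i and keep the best of price[i] + v[k−i].
v[1] = 3
v[2] = max(3+3, 10+0) = 10
v[3] = max(3+10, 10+3, 11+0) = 13
v[4] = max(3+13, 10+10, 11+3, 8+0) = 20
v[5] = max(3+20, 10+13, 11+10, 8+3, 11+0) = 23
v[6] = max(3+23, 10+20, 11+13, 8+10, 11+3, 21+0) = 30
v[7] = max(3+30, 10+23, 11+20, …, 21+3, 24+0) = 33
One optimal cutting: 2 + 2 + 2 + 1 → $10 + $10 + $10 + $3 = $33.

33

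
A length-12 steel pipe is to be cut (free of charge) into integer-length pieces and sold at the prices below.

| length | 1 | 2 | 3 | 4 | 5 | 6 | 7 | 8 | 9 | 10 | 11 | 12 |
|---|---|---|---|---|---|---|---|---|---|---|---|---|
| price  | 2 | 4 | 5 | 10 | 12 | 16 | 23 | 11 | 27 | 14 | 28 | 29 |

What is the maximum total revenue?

Build r[k] bottom-up: r[k] = max over allowed piece i of (p[i] + r[k−i]).
r[1] = 2
r[2] = 4  (first piece 1, then r[1]=2)
r[3] = 6  (first piece 1, then r[2]=4)
r[4] = 10
r[5] = 12  (first piece 1, then r[4]=10)
r[6] = 16
r[7] = 23
r[8] = 25  (first piece 1, then r[7]=23)
r[9] = 27  (first piece 1, then r[8]=25)
r[10] = 29  (first piece 1, then r[9]=27)
r[11] = 33  (first piece 4, then r[7]=23)
r[12] = 35  (first piece 1, then r[11]=33)
One optimal cutting: 7 + 4 + 1 → $23 + $10 + $2 = $35.

35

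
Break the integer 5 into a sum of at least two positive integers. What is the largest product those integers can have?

6

Let P[k] be the best product for length k (with at least one cut). For each first piece i, the rest contributes max(k−i, P[k−i]).
P[2] = 1·max(1,0) = 1·1 = 1
P[3] = max(1·2, 2·1) = 2
P[4] = max(1·3, 2·2, 3·1) = 4
P[5] = max(1·4, 2·3, 3·2, 4·1) = 6
One optimal split: 3 + 2; product 3·2 = 6.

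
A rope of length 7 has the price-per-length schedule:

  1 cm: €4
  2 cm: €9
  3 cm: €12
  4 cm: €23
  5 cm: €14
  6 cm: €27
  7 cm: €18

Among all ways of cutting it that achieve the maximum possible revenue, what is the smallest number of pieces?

Let r[k] be the best obtainable value from length k. For each k, try every first piece i and keep the best of price[i] + r[k−i].
r[1] = 4
r[2] = max(4+4, 9+0) = 9
r[3] = max(4+9, 9+4, 12+0) = 13
r[4] = max(4+13, 9+9, 12+4, 23+0) = 23
r[5] = max(4+23, 9+13, 12+9, 23+4, 14+0) = 27
r[6] = max(4+27, 9+23, 12+13, 23+9, 14+4, 27+0) = 32
r[7] = max(4+32, 9+27, 12+23, …, 27+4, 18+0) = 36
Maximum revenue is €36.
Now minimize piece count subject to staying optimal: for each k, pieces[k] = 1 + min over i with p[i]+r[k−i]=r[k] of pieces[k−i].
pieces[4] = 1
pieces[5] = 2
pieces[6] = 2
pieces[7] = 3

3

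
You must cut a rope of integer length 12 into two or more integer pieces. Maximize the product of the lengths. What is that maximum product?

Let m[k] be the best product for length k (with at least one cut). For each first piece i, the rest contributes max(k−i, m[k−i]).
m[2] = 1·max(1,0) = 1·1 = 1
m[3] = max(1·2, 2·1) = 2
m[4] = max(1·3, 2·2, 3·1) = 4
m[5] = max(1·4, 2·3, 3·2, 4·1) = 6
m[6] = max(1·6, 2·4, 3·3, 4·2, 5·1) = 9
m[7] = max(1·9, 2·6, 3·4, 4·3, 5·2, 6·1) = 12
m[8] = max(1·12, 2·9, 3·6, …, 6·2, 7·1) = 18
m[9] = max(1·18, 2·12, 3·9, …, 7·2, 8·1) = 27
m[10] = max(1·27, 2·18, 3·12, …, 8·2, 9·1) = 36
m[11] = max(1·36, 2·27, 3·18, …, 9·2, 10·1) = 54
m[12] = max(1·54, 2·36, 3·27, …, 10·2, 11·1) = 81
One optimal split: 3 + 3 + 3 + 3; product 3·3·3·3 = 81.

81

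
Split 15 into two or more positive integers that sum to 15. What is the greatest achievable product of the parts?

243

Define P[k] = max over 1≤i<k of i · max(k−i, P[k−i]); the inner max lets the remainder stay uncut if that's better.
Small cases: P[2]=1, P[3]=2, P[4]=4, P[5]=6, P[6]=9, P[7]=12, P[8]=18.
P[9] = max(1·18, 2·12, 3·9, …, 7·2, 8·1) = 27
P[10] = max(1·27, 2·18, 3·12, …, 8·2, 9·1) = 36
P[11] = max(1·36, 2·27, 3·18, …, 9·2, 10·1) = 54
P[12] = max(1·54, 2·36, 3·27, …, 10·2, 11·1) = 81
P[13] = max(1·81, 2·54, 3·36, …, 11·2, 12·1) = 108
P[14] = max(1·108, 2·81, 3·54, …, 12·2, 13·1) = 162
P[15] = max(1·162, 2·108, 3·81, …, 13·2, 14·1) = 243
One optimal split: 3 + 3 + 3 + 3 + 3; product 3·3·3·3·3 = 243.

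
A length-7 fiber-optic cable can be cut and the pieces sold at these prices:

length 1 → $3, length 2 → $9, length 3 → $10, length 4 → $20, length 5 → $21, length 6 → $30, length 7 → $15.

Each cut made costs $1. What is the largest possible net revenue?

32

Consider every possible first cut. net[k] is the best of p[i]+net[k−i] over all sellable i≤k, charging 1 whenever i<k.
net[1] = 3
net[2] = 9
net[3] = 11  (first piece 1, then net[2]=9)
net[4] = 20
net[5] = 22  (first piece 1, then net[4]=20)
net[6] = 30
net[7] = 32  (first piece 1, then net[6]=30)
One optimal plan: pieces 6 + 1 (1 cut) → $33 − $1 = $32.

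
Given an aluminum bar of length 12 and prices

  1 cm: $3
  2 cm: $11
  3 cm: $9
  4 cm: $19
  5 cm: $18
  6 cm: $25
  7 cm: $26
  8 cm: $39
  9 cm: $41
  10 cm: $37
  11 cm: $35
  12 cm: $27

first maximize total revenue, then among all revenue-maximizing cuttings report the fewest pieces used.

Let r[k] be the best obtainable value from length k. For each k, try every first piece i and keep the best of price[i] + r[k−i].
r[1] = 3
r[2] = max(3+3, 11+0) = 11
r[3] = max(3+11, 11+3, 9+0) = 14
r[4] = max(3+14, 11+11, 9+3, 19+0) = 22
r[5] = max(3+22, 11+14, 9+11, 19+3, 18+0) = 25
r[6] = max(3+25, 11+22, 9+14, 19+11, 18+3, 25+0) = 33
r[7] = max(3+33, 11+25, 9+22, …, 25+3, 26+0) = 36
r[8] = max(3+36, 11+33, 9+25, …, 26+3, 39+0) = 44
r[9] = max(3+44, 11+36, 9+33, …, 39+3, 41+0) = 47
r[10] = max(3+47, 11+44, 9+36, …, 41+3, 37+0) = 55
r[11] = max(3+55, 11+47, 9+44, …, 37+3, 35+0) = 58
r[12] = max(3+58, 11+55, 9+47, …, 35+3, 27+0) = 66
Maximum revenue is $66.
Now minimize piece count subject to staying optimal: for each k, pieces[k] = 1 + min over i with p[i]+r[k−i]=r[k] of pieces[k−i].
pieces[9] = 5
pieces[10] = 5
pieces[11] = 6
pieces[12] = 6

6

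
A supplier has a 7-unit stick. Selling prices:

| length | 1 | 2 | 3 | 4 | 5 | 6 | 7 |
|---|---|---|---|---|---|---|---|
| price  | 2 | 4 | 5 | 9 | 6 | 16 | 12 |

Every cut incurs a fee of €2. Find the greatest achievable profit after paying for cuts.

Build net[k] bottom-up: net[k] = max over allowed piece i of (p[i] + net[k−i]) − 2 per cut.
net[1] = 2
net[2] = max(2+2-2, 4+0) = 4
net[3] = max(2+4-2, 4+2-2, 5+0) = 5
net[4] = max(2+5-2, 4+4-2, 5+2-2, 9+0) = 9
net[5] = max(2+9-2, 4+5-2, 5+4-2, 9+2-2, 6+0) = 9
net[6] = max(2+9-2, 4+9-2, 5+5-2, 9+4-2, 6+2-2, 16+0) = 16
net[7] = max(2+16-2, 4+9-2, 5+9-2, …, 16+2-2, 12+0) = 16
One optimal plan: pieces 6 + 1 (1 cut) → €18 − €2 = €16.

16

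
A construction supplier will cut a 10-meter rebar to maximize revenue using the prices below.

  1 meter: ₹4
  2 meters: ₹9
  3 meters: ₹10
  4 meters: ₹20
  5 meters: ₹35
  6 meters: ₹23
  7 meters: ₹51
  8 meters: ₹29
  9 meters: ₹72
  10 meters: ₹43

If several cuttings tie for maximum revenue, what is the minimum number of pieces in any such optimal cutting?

Build r[k] bottom-up: r[k] = max over allowed piece i of (p[i] + r[k−i]).
r[1] = 4
r[2] = max(4+4, 9+0) = 9
r[3] = max(4+9, 9+4, 10+0) = 13
r[4] = max(4+13, 9+9, 10+4, 20+0) = 20
r[5] = max(4+20, 9+13, 10+9, 20+4, 35+0) = 35
r[6] = max(4+35, 9+20, 10+13, 20+9, 35+4, 23+0) = 39
r[7] = max(4+39, 9+35, 10+20, …, 23+4, 51+0) = 51
r[8] = max(4+51, 9+39, 10+35, …, 51+4, 29+0) = 55
r[9] = max(4+55, 9+51, 10+39, …, 29+4, 72+0) = 72
r[10] = max(4+72, 9+55, 10+51, …, 72+4, 43+0) = 76
Maximum revenue is ₹76.
Now minimize piece count subject to staying optimal: for each k, pieces[k] = 1 + min over i with p[i]+r[k−i]=r[k] of pieces[k−i].
pieces[7] = 1
pieces[8] = 2
pieces[9] = 1
pieces[10] = 2

2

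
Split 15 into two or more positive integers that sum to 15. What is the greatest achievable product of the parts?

243

Let f[k] be the best product for length k (with at least one cut). For each first piece i, the rest contributes max(k−i, f[k−i]).
f[2] = 1×max(1,0) = 1×1 = 1
f[3] = 1×max(2,1) = 1×2 = 2
f[4] = 2×max(2,1) = 2×2 = 4
f[5] = 2×max(3,2) = 2×3 = 6
f[6] = 3×max(3,2) = 3×3 = 9
f[7] = 2×max(5,6) = 2×6 = 12
f[8] = 2×max(6,9) = 2×9 = 18
f[9] = 3×max(6,9) = 3×9 = 27
f[10] = 2×max(8,18) = 2×18 = 36
f[11] = 2×max(9,27) = 2×27 = 54
f[12] = 3×max(9,27) = 3×27 = 81
f[13] = 2×max(11,54) = 2×54 = 108
f[14] = 2×max(12,81) = 2×81 = 162
f[15] = 3×max(12,81) = 3×81 = 243
One optimal split: 3 + 3 + 3 + 3 + 3; product 3×3×3×3×3 = 243.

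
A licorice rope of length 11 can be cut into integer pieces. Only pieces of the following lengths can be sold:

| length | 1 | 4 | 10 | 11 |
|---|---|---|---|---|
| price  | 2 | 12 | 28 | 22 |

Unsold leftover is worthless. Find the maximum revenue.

30

Consider every possible first cut. f[k] is the best of p[i]+f[k−i] over all sellable i≤k.
f[1] = 2
f[2] = 4  (first piece 1, then f[1]=2)
f[3] = 6  (first piece 1, then f[2]=4)
f[4] = max(2+6, 12+0) = 12
f[5] = max(2+12, 12+2) = 14
f[6] = max(2+14, 12+4) = 16
f[7] = max(2+16, 12+6) = 18
f[8] = max(2+18, 12+12) = 24
f[9] = max(2+24, 12+14) = 26
f[10] = max(2+26, 12+16, 28+0) = 28
f[11] = max(2+28, 12+18, 28+2, 22+0) = 30
One optimal cutting: 4 + 4 + 1 + 1 + 1 → ¢30.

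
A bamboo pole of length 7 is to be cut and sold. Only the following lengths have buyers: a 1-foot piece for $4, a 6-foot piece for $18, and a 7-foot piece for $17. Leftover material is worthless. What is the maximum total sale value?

28

Consider every possible first cut. best[k] is the best of p[i]+best[k−i] over all sellable i≤k.
best[1] = 4
best[2] = 8  (first piece 1, then best[1]=4)
best[3] = 12  (first piece 1, then best[2]=8)
best[4] = 16  (first piece 1, then best[3]=12)
best[5] = 20  (first piece 1, then best[4]=16)
best[6] = 24  (first piece 1, then best[5]=20)
best[7] = 28  (first piece 1, then best[6]=24)
One optimal cutting: 1 + 1 + 1 + 1 + 1 + 1 + 1 → $28.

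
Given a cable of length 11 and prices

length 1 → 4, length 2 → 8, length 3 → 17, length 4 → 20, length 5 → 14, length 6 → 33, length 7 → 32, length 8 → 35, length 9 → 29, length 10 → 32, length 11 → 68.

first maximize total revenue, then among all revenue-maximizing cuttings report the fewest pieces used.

1

Let r[k] be the best obtainable value from length k. For each k, try every first piece i and keep the best of price[i] + r[k−i].
r[1] = 4
r[2] = 8  (first piece 1, then r[1]=4)
r[3] = 17
r[4] = 21  (first piece 1, then r[3]=17)
r[5] = 25  (first piece 1, then r[4]=21)
r[6] = 34  (first piece 3, then r[3]=17)
r[7] = 38  (first piece 1, then r[6]=34)
r[8] = 42  (first piece 1, then r[7]=38)
r[9] = 51  (first piece 3, then r[6]=34)
r[10] = 55  (first piece 1, then r[9]=51)
r[11] = 68
Maximum revenue is 68.
Now minimize piece count subject to staying optimal: for each k, pieces[k] = 1 + min over i with p[i]+r[k−i]=r[k] of pieces[k−i].
pieces[8] = 3
pieces[9] = 3
pieces[10] = 4
pieces[11] = 1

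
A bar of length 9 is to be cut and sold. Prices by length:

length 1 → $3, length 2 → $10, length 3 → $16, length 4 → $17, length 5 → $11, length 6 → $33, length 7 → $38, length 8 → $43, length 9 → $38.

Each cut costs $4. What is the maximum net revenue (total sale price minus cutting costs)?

Let v[k] be the best obtainable value from length k. For each k, try every first piece i and keep the best of price[i] + v[k−i] minus the 4 cut fee when i<k.
v[1] = 3
v[2] = max(3+3-4, 10+0) = 10
v[3] = max(3+10-4, 10+3-4, 16+0) = 16
v[4] = max(3+16-4, 10+10-4, 16+3-4, 17+0) = 17
v[5] = max(3+17-4, 10+16-4, 16+10-4, 17+3-4, 11+0) = 22
v[6] = max(3+22-4, 10+17-4, 16+16-4, 17+10-4, 11+3-4, 33+0) = 33
v[7] = max(3+33-4, 10+22-4, 16+17-4, …, 33+3-4, 38+0) = 38
v[8] = max(3+38-4, 10+33-4, 16+22-4, …, 38+3-4, 43+0) = 43
v[9] = max(3+43-4, 10+38-4, 16+33-4, …, 43+3-4, 38+0) = 45
One optimal plan: pieces 6 + 3 (1 cut) → $49 − $4 = $45.

45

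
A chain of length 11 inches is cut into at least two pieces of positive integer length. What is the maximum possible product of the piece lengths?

Let prod[k] be the best product for length k (with at least one cut). For each first piece i, the rest contributes max(k−i, prod[k−i]).
prod[2] = 1·max(1,0) = 1·1 = 1
prod[3] = 1·max(2,1) = 1·2 = 2
prod[4] = 2·max(2,1) = 2·2 = 4
prod[5] = 2·max(3,2) = 2·3 = 6
prod[6] = 3·max(3,2) = 3·3 = 9
prod[7] = 2·max(5,6) = 2·6 = 12
prod[8] = 2·max(6,9) = 2·9 = 18
prod[9] = 3·max(6,9) = 3·9 = 27
prod[10] = 2·max(8,18) = 2·18 = 36
prod[11] = 2·max(9,27) = 2·27 = 54
One optimal split: 3 + 3 + 3 + 2; product 3·3·3·2 = 54.

54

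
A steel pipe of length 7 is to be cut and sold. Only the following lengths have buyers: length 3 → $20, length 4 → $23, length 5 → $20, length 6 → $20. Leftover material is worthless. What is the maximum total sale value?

Let best[k] be the best obtainable value from length k. For each k, try every first piece i and keep the best of price[i] + best[k−i].
best[1] = 0
best[2] = 0
best[3] = 20
best[4] = max(20+0, 23+0) = 23
best[5] = max(20+0, 23+0, 20+0) = 23
best[6] = max(20+20, 23+0, 20+0, 20+0) = 40
best[7] = max(20+23, 23+20, 20+0, 20+0) = 43
One optimal cutting: 4 + 3 → $43.

43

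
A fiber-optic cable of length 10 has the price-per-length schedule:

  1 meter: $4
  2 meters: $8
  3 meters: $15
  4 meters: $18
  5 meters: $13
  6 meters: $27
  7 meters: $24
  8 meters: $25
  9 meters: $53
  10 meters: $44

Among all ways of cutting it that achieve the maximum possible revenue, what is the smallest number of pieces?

2

Let r[k] be the best obtainable value from length k. For each k, try every first piece i and keep the best of price[i] + r[k−i].
r[1] = 4
r[2] = max(4+4, 8+0) = 8
r[3] = max(4+8, 8+4, 15+0) = 15
r[4] = max(4+15, 8+8, 15+4, 18+0) = 19
r[5] = max(4+19, 8+15, 15+8, 18+4, 13+0) = 23
r[6] = max(4+23, 8+19, 15+15, 18+8, 13+4, 27+0) = 30
r[7] = max(4+30, 8+23, 15+19, …, 27+4, 24+0) = 34
r[8] = max(4+34, 8+30, 15+23, …, 24+4, 25+0) = 38
r[9] = max(4+38, 8+34, 15+30, …, 25+4, 53+0) = 53
r[10] = max(4+53, 8+38, 15+34, …, 53+4, 44+0) = 57
Maximum revenue is $57.
Now minimize piece count subject to staying optimal: for each k, pieces[k] = 1 + min over i with p[i]+r[k−i]=r[k] of pieces[k−i].
pieces[7] = 3
pieces[8] = 3
pieces[9] = 1
pieces[10] = 2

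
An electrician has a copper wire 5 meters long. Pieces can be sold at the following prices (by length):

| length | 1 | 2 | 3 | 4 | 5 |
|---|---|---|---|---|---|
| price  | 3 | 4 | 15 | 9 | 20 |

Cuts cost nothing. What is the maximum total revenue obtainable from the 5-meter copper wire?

Consider every possible first cut. v[k] is the best of p[i]+v[k−i] over all sellable i≤k.
v[1] = 3
v[2] = 6  (first piece 1, then v[1]=3)
v[3] = 15
v[4] = 18  (first piece 1, then v[3]=15)
v[5] = 21  (first piece 1, then v[4]=18)
One optimal cutting: 3 + 1 + 1 → €15 + €3 + €3 = €21.

21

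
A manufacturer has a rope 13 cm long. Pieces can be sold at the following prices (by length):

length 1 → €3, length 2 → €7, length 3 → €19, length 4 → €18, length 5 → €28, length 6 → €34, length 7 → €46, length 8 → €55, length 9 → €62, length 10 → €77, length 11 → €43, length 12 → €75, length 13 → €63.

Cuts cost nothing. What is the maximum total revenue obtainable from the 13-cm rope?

96

Build best[k] bottom-up: best[k] = max over allowed piece i of (p[i] + best[k−i]).
best[1] = 3
best[2] = max(3+3, 7+0) = 7
best[3] = max(3+7, 7+3, 19+0) = 19
best[4] = max(3+19, 7+7, 19+3, 18+0) = 22
best[5] = max(3+22, 7+19, 19+7, 18+3, 28+0) = 28
best[6] = max(3+28, 7+22, 19+19, 18+7, 28+3, 34+0) = 38
best[7] = max(3+38, 7+28, 19+22, …, 34+3, 46+0) = 46
best[8] = max(3+46, 7+38, 19+28, …, 46+3, 55+0) = 55
best[9] = max(3+55, 7+46, 19+38, …, 55+3, 62+0) = 62
best[10] = max(3+62, 7+55, 19+46, …, 62+3, 77+0) = 77
best[11] = max(3+77, 7+62, 19+55, …, 77+3, 43+0) = 80
best[12] = max(3+80, 7+77, 19+62, …, 43+3, 75+0) = 84
best[13] = max(3+84, 7+80, 19+77, …, 75+3, 63+0) = 96
One optimal cutting: 10 + 3 → €77 + €19 = €96.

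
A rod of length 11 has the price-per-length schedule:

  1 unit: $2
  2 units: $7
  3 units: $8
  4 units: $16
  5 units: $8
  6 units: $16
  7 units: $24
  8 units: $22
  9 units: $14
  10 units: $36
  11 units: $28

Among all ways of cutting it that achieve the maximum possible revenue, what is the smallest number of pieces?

Let r[k] be the best obtainable value from length k. For each k, try every first piece i and keep the best of price[i] + r[k−i].
r[1] = 2
r[2] = max(2+2, 7+0) = 7
r[3] = max(2+7, 7+2, 8+0) = 9
r[4] = max(2+9, 7+7, 8+2, 16+0) = 16
r[5] = max(2+16, 7+9, 8+7, 16+2, 8+0) = 18
r[6] = max(2+18, 7+16, 8+9, 16+7, 8+2, 16+0) = 23
r[7] = max(2+23, 7+18, 8+16, …, 16+2, 24+0) = 25
r[8] = max(2+25, 7+23, 8+18, …, 24+2, 22+0) = 32
r[9] = max(2+32, 7+25, 8+23, …, 22+2, 14+0) = 34
r[10] = max(2+34, 7+32, 8+25, …, 14+2, 36+0) = 39
r[11] = max(2+39, 7+34, 8+32, …, 36+2, 28+0) = 41
Maximum revenue is $41.
Now minimize piece count subject to staying optimal: for each k, pieces[k] = 1 + min over i with p[i]+r[k−i]=r[k] of pieces[k−i].
pieces[8] = 2
pieces[9] = 3
pieces[10] = 3
pieces[11] = 4

4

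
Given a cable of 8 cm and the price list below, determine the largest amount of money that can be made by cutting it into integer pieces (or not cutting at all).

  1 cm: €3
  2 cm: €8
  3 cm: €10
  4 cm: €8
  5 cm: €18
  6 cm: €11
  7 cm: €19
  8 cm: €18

32

Consider every possible first cut. R[k] is the best of p[i]+R[k−i] over all sellable i≤k.
R[1] = 3
R[2] = max(3+3, 8+0) = 8
R[3] = max(3+8, 8+3, 10+0) = 11
R[4] = max(3+11, 8+8, 10+3, 8+0) = 16
R[5] = max(3+16, 8+11, 10+8, 8+3, 18+0) = 19
R[6] = max(3+19, 8+16, 10+11, 8+8, 18+3, 11+0) = 24
R[7] = max(3+24, 8+19, 10+16, …, 11+3, 19+0) = 27
R[8] = max(3+27, 8+24, 10+19, …, 19+3, 18+0) = 32
One optimal cutting: 2 + 2 + 2 + 2 → €8 + €8 + €8 + €8 = €32.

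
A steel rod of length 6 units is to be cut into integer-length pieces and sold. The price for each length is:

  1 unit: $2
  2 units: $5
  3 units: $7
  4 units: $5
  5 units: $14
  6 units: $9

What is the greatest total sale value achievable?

Consider every possible first cut. v[k] is the best of p[i]+v[k−i] over all sellable i≤k.
v[1] = 2
v[2] = 5
v[3] = 7  (first piece 1, then v[2]=5)
v[4] = 10  (first piece 2, then v[2]=5)
v[5] = 14
v[6] = 16  (first piece 1, then v[5]=14)
One optimal cutting: 5 + 1 → $14 + $2 = $16.

16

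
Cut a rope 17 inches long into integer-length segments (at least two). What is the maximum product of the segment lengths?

486

Define f[k] = max over 1≤i<k of i · max(k−i, f[k−i]); the inner max lets the remainder stay uncut if that's better.
f[2] = 1·max(1,0) = 1·1 = 1
f[3] = max(1·2, 2·1) = 2
f[4] = max(1·3, 2·2, 3·1) = 4
f[5] = max(1·4, 2·3, 3·2, 4·1) = 6
f[6] = max(1·6, 2·4, 3·3, 4·2, 5·1) = 9
f[7] = max(1·9, 2·6, 3·4, 4·3, 5·2, 6·1) = 12
f[8] = max(1·12, 2·9, 3·6, …, 6·2, 7·1) = 18
f[9] = max(1·18, 2·12, 3·9, …, 7·2, 8·1) = 27
f[10] = max(1·27, 2·18, 3·12, …, 8·2, 9·1) = 36
f[11] = max(1·36, 2·27, 3·18, …, 9·2, 10·1) = 54
f[12] = max(1·54, 2·36, 3·27, …, 10·2, 11·1) = 81
f[13] = max(1·81, 2·54, 3·36, …, 11·2, 12·1) = 108
f[14] = max(1·108, 2·81, 3·54, …, 12·2, 13·1) = 162
f[15] = max(1·162, 2·108, 3·81, …, 13·2, 14·1) = 243
f[16] = max(1·243, 2·162, 3·108, …, 14·2, 15·1) = 324
f[17] = max(1·324, 2·243, 3·162, …, 15·2, 16·1) = 486
One optimal split: 3 + 3 + 3 + 3 + 3 + 2; product 3·3·3·3·3·2 = 486.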